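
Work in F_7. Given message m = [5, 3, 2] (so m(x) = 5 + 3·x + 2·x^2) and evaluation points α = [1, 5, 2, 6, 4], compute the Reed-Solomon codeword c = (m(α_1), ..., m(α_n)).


c = [3, 0, 5, 4, 0]

Message polynomial: m(x) = 5 + 3·x + 2·x^2 (mod 7).
For each evaluation point α_i, compute m(α_i) mod 7:
  α_1 = 1: Horner steps 2 → 5 → 3, so m(1) = 3.
  α_2 = 5: Horner steps 2 → 6 → 0, so m(5) = 0.
  α_3 = 2: Horner steps 2 → 0 → 5, so m(2) = 5.
  α_4 = 6: Horner steps 2 → 1 → 4, so m(6) = 4.
  α_5 = 4: Horner steps 2 → 4 → 0, so m(4) = 0.
Codeword c = [3, 0, 5, 4, 0] ∈ F_7^5.


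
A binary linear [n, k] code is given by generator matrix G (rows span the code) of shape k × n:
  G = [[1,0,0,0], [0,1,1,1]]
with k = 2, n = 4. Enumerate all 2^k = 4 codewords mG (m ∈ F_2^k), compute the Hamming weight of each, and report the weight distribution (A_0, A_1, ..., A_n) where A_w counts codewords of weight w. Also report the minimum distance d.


Weight distribution: A_0 = 1, A_1 = 1, A_3 = 1, A_4 = 1. Minimum distance d = 1.

Enumerate all 2^2 = 4 messages m ∈ F_2^2.
For each, compute codeword c = mG in F_2^4, then tally its weight.
  m = 00 → c = 0000, weight = 0.
  m = 10 → c = 1000, weight = 1.
  m = 01 → c = 0111, weight = 3.
  m = 11 → c = 1111, weight = 4.
Tally weights:
  weight 0: 1 codewords.
  weight 1: 1 codewords.
  weight 3: 1 codewords.
  weight 4: 1 codewords.
Minimum distance d = smallest w > 0 with A_w > 0 = 1.
Sanity: Σ A_w = 4 = 2^2 = 4 ✓.


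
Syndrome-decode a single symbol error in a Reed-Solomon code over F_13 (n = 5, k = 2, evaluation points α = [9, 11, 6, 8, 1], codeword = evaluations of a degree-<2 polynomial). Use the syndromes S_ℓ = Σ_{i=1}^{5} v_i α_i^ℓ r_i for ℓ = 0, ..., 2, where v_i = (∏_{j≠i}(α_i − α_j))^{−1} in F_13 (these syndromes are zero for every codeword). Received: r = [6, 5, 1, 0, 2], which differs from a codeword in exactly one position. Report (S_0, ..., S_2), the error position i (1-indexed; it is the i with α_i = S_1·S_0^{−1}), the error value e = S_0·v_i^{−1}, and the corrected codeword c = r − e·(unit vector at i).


S = (1, 1, 1), error at position 5, error magnitude e = 5, c = [6, 5, 1, 0, 10].

Step 1: column multipliers v_i = (∏_{j≠i}(α_i − α_j))^{−1} mod 13.
  i = 1 (α = 9): (9−11)(9−6)(9−8)(9−1) = (−2)·3·1·8 = −48 ≡ 4, so v_1 = 4^{−1} = 10 (mod 13).
  i = 2 (α = 11): (11−9)(11−6)(11−8)(11−1) = 2·5·3·10 = 300 ≡ 1, so v_2 = 1^{−1} = 1 (mod 13).
  i = 3 (α = 6): (6−9)(6−11)(6−8)(6−1) = (−3)·(−5)·(−2)·5 = −150 ≡ 6, so v_3 = 6^{−1} = 11 (mod 13).
  i = 4 (α = 8): (8−9)(8−11)(8−6)(8−1) = (−1)·(−3)·2·7 = 42 ≡ 3, so v_4 = 3^{−1} = 9 (mod 13).
  i = 5 (α = 1): (1−9)(1−11)(1−6)(1−8) = (−8)·(−10)·(−5)·(−7) = 2800 ≡ 5, so v_5 = 5^{−1} = 8 (mod 13).
  v = [10, 1, 11, 9, 8].
Step 2: syndromes of r = [6, 5, 1, 0, 2] (all sums mod 13).
  S_0 = Σ v_i r_i = 10·6 + 1·5 + 11·1 + 9·0 + 8·2 = 92 ≡ 1.
  S_1 = Σ v_i α_i r_i = 10·9·6 + 1·11·5 + 11·6·1 + 9·8·0 + 8·1·2 = 677 ≡ 1.
  α_i^2 mod 13 = [3, 4, 10, 12, 1].
  S_2 = Σ v_i α_i^2 r_i = 10·3·6 + 1·4·5 + 11·10·1 + 9·12·0 + 8·1·2 = 326 ≡ 1.
  S = (1, 1, 1) ≠ 0, so r is not a codeword (an error is present).
Step 3: locate the error. For a single error e at position i, S_ℓ = v_i·e·α_i^ℓ, so α_err = S_1/S_0.
  S_0^{−1} = 1^{−1} = 1 (mod 13), so α_err = 1·1 = 1 ≡ 1 = α_5. Error position i = 5.
  Consistency check: S_2/S_1 = 1·1 = 1 ≡ 1 = α_err ✓ (single-error assumption holds).
Step 4: error magnitude e = S_0/v_5 = S_0·∏_{j≠5}(α_5 − α_j) = 1·5 = 5 ≡ 5 (mod 13).
Step 5: correct position 5: c_5 = r_5 − e = 2 − 5 ≡ 10 (mod 13). Hence c = [6, 5, 1, 0, 10].
  Check: interpolating c through the α_i gives m(x) = 4 + 6·x (degree < 2) with m(α_i) = c_i for every i, so c is indeed a codeword.


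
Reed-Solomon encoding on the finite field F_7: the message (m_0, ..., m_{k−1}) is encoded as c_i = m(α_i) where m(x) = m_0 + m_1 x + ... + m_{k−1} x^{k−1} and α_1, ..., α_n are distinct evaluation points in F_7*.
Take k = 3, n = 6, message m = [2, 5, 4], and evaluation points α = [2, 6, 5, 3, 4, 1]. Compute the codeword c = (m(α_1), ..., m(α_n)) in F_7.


c = [0, 1, 1, 4, 2, 4]

Message polynomial: m(x) = 2 + 5·x + 4·x^2 (mod 7).
For each evaluation point α_i, compute m(α_i) mod 7:
  α_1 = 2: Horner steps 4 → 6 → 0, so m(2) = 0.
  α_2 = 6: Horner steps 4 → 1 → 1, so m(6) = 1.
  α_3 = 5: Horner steps 4 → 4 → 1, so m(5) = 1.
  α_4 = 3: Horner steps 4 → 3 → 4, so m(3) = 4.
  α_5 = 4: Horner steps 4 → 0 → 2, so m(4) = 2.
  α_6 = 1: Horner steps 4 → 2 → 4, so m(1) = 4.
Codeword c = [0, 1, 1, 4, 2, 4] ∈ F_7^6.


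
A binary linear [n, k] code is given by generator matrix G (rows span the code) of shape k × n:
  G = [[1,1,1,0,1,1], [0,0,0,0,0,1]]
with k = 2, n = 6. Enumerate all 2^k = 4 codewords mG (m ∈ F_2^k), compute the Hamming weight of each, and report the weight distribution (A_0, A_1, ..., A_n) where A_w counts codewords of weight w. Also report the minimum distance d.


Weight distribution: A_0 = 1, A_1 = 1, A_4 = 1, A_5 = 1. Minimum distance d = 1.

Enumerate all 2^2 = 4 messages m ∈ F_2^2.
For each, compute codeword c = mG in F_2^6, then tally its weight.
  m = 00 → c = 000000, weight = 0.
  m = 10 → c = 111011, weight = 5.
  m = 01 → c = 000001, weight = 1.
  m = 11 → c = 111010, weight = 4.
Tally weights:
  weight 0: 1 codewords.
  weight 1: 1 codewords.
  weight 4: 1 codewords.
  weight 5: 1 codewords.
Minimum distance d = smallest w > 0 with A_w > 0 = 1.
Sanity: Σ A_w = 4 = 2^2 = 4 ✓.


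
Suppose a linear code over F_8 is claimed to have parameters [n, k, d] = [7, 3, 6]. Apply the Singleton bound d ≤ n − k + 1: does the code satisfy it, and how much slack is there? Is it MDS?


Singleton RHS = n − k + 1 = 5, slack = -1, bound violated (no such code; not MDS).

Singleton bound: d ≤ n − k + 1.
Here n = 7, k = 3, so n − k + 1 = 5.
Given d = 6, check d ≤ 5: NO.
Slack = (n − k + 1) − d = -1.
The slack is negative: d = 6 exceeds n − k + 1 = 5 by 1, so the Singleton bound is violated and no linear [7, 3, 6]_8 code can exist. In particular it is not MDS (MDS requires d = n − k + 1 exactly).
Description: the claimed parameters are [7, 3, 6]_8; such a code would be impossible (violates the Singleton bound).


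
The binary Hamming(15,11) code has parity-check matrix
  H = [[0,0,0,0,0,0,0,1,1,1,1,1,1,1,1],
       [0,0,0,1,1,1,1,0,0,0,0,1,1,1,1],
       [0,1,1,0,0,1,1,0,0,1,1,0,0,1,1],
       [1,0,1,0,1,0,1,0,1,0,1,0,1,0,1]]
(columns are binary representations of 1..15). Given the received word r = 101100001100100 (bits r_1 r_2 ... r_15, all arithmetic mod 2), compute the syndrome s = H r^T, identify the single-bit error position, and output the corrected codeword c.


s = (1, 0, 0, 0)^T, error position = 8, corrected codeword c = 101100011100100

Compute s = H r^T mod 2 one row at a time:
  s_1 = 0 + 1 + 1 + 0 + 0 + 1 + 0 + 0 = 3 ≡ 1 (mod 2).
  s_2 = 1 + 0 + 0 + 0 + 0 + 1 + 0 + 0 = 2 ≡ 0 (mod 2).
  s_3 = 0 + 1 + 0 + 0 + 1 + 0 + 0 + 0 = 2 ≡ 0 (mod 2).
  s_4 = 1 + 1 + 0 + 0 + 1 + 0 + 1 + 0 = 4 ≡ 0 (mod 2).
s = (1, 0, 0, 0)^T — this equals column 8 of H (binary 1000), so error is at position 8.
Correct: flip bit 8 of r = 101100001100100 to get c = 101100011100100.


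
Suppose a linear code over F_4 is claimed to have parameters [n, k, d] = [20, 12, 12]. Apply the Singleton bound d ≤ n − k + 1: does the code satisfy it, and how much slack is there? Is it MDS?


Singleton RHS = n − k + 1 = 9, slack = -3, bound violated (no such code; not MDS).

Singleton bound: d ≤ n − k + 1.
Here n = 20, k = 12, so n − k + 1 = 9.
Given d = 12, check d ≤ 9: NO.
Slack = (n − k + 1) − d = -3.
The slack is negative: d = 12 exceeds n − k + 1 = 9 by 3, so the Singleton bound is violated and no linear [20, 12, 12]_4 code can exist. In particular it is not MDS (MDS requires d = n − k + 1 exactly).
Description: the claimed parameters are [20, 12, 12]_4; such a code would be impossible (violates the Singleton bound).


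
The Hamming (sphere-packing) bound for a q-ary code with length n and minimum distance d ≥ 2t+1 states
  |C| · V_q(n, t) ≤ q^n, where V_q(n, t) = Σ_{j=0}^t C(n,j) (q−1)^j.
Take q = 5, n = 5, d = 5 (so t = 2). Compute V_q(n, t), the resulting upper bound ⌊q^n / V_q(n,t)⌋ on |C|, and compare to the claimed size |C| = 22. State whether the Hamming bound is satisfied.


V_q(n, t) = 181, q^n = 3125, Hamming bound = 17, |C| = 22 > bound (violated).

Step 1: Compute V_q(n, t) = Σ_{j=0}^2 C(n, j) (q−1)^j.
  j = 0: C(5,0)·(4)^0 = 1·1 = 1.
  j = 1: C(5,1)·(4)^1 = 5·4 = 20.
  j = 2: C(5,2)·(4)^2 = 10·16 = 160.
  V_q(n, t) = 1 + 20 + 160 = 181.
Step 2: q^n = 5^5 = 3125.
Step 3: Hamming bound ⌊q^n / V_q(n,t)⌋ = ⌊3125/181⌋ = 17.
Step 4: Compare |C| = 22 to 17: violated.
The claimed |C| lies above the Hamming bound, so no 5-ary code of length 5 with d ≥ 5 can have 22 codewords.


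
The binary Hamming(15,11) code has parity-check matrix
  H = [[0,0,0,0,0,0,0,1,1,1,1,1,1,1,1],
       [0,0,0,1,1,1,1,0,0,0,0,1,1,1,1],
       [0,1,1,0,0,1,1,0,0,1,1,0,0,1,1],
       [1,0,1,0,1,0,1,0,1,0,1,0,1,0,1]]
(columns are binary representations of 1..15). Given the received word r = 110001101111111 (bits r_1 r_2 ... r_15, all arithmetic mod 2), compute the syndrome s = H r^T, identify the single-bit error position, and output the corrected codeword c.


s = (1, 0, 1, 0)^T, error position = 10, corrected codeword c = 110001101011111

Compute s = H r^T mod 2 one row at a time:
  s_1 = 0 + 1 + 1 + 1 + 1 + 1 + 1 + 1 = 7 ≡ 1 (mod 2).
  s_2 = 0 + 0 + 1 + 1 + 1 + 1 + 1 + 1 = 6 ≡ 0 (mod 2).
  s_3 = 1 + 0 + 1 + 1 + 1 + 1 + 1 + 1 = 7 ≡ 1 (mod 2).
  s_4 = 1 + 0 + 0 + 1 + 1 + 1 + 1 + 1 = 6 ≡ 0 (mod 2).
s = (1, 0, 1, 0)^T — this equals column 10 of H (binary 1010), so error is at position 10.
Correct: flip bit 10 of r = 110001101111111 to get c = 110001101011111.


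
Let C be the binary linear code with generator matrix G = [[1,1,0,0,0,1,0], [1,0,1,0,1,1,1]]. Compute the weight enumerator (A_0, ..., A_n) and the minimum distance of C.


Weight distribution: A_0 = 1, A_3 = 1, A_4 = 1, A_5 = 1. Minimum distance d = 3.

Enumerate all 2^2 = 4 messages m ∈ F_2^2.
For each, compute codeword c = mG in F_2^7, then tally its weight.
  m = 00 → c = 0000000, weight = 0.
  m = 10 → c = 1100010, weight = 3.
  m = 01 → c = 1010111, weight = 5.
  m = 11 → c = 0110101, weight = 4.
Tally weights:
  weight 0: 1 codewords.
  weight 3: 1 codewords.
  weight 4: 1 codewords.
  weight 5: 1 codewords.
Minimum distance d = smallest w > 0 with A_w > 0 = 3.
Sanity: Σ A_w = 4 = 2^2 = 4 ✓.


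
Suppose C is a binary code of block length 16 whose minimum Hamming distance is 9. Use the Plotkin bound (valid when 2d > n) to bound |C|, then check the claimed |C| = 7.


Plotkin bound M ≤ 8; given |C| = 7 ≤ bound (satisfied).

Check applicability: 2d = 18, n = 16.
2d − n = 2 > 0, so Plotkin applies.
Compute d/(2d−n) = 9/2 ≈ 4.5000.
⌊d/(2d−n)⌋ = 4.
Plotkin bound: M ≤ 2·4 = 8.
Given |C| = 7, check: satisfied.
This |C| is below the Plotkin bound.


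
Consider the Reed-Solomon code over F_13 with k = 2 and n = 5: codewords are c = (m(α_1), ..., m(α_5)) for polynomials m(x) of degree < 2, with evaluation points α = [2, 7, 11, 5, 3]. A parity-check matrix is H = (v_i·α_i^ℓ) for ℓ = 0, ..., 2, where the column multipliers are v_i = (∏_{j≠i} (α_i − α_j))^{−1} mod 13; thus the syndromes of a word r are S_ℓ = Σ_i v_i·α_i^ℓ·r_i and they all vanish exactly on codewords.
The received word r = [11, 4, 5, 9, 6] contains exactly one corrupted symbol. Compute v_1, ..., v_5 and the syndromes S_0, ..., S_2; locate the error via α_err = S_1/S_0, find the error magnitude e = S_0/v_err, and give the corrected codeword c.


S = (2, 1, 7), error at position 2, error magnitude e = 5, c = [11, 12, 5, 9, 6].

Step 1: column multipliers v_i = (∏_{j≠i}(α_i − α_j))^{−1} mod 13.
  i = 1 (α = 2): (2−7)(2−11)(2−5)(2−3) = (−5)·(−9)·(−3)·(−1) = 135 ≡ 5, so v_1 = 5^{−1} = 8 (mod 13).
  i = 2 (α = 7): (7−2)(7−11)(7−5)(7−3) = 5·(−4)·2·4 = −160 ≡ 9, so v_2 = 9^{−1} = 3 (mod 13).
  i = 3 (α = 11): (11−2)(11−7)(11−5)(11−3) = 9·4·6·8 = 1728 ≡ 12, so v_3 = 12^{−1} = 12 (mod 13).
  i = 4 (α = 5): (5−2)(5−7)(5−11)(5−3) = 3·(−2)·(−6)·2 = 72 ≡ 7, so v_4 = 7^{−1} = 2 (mod 13).
  i = 5 (α = 3): (3−2)(3−7)(3−11)(3−5) = 1·(−4)·(−8)·(−2) = −64 ≡ 1, so v_5 = 1^{−1} = 1 (mod 13).
  v = [8, 3, 12, 2, 1].
Step 2: syndromes of r = [11, 4, 5, 9, 6] (all sums mod 13).
  S_0 = Σ v_i r_i = 8·11 + 3·4 + 12·5 + 2·9 + 1·6 = 184 ≡ 2.
  S_1 = Σ v_i α_i r_i = 8·2·11 + 3·7·4 + 12·11·5 + 2·5·9 + 1·3·6 = 1028 ≡ 1.
  α_i^2 mod 13 = [4, 10, 4, 12, 9].
  S_2 = Σ v_i α_i^2 r_i = 8·4·11 + 3·10·4 + 12·4·5 + 2·12·9 + 1·9·6 = 982 ≡ 7.
  S = (2, 1, 7) ≠ 0, so r is not a codeword (an error is present).
Step 3: locate the error. For a single error e at position i, S_ℓ = v_i·e·α_i^ℓ, so α_err = S_1/S_0.
  S_0^{−1} = 2^{−1} = 7 (mod 13), so α_err = 1·7 = 7 ≡ 7 = α_2. Error position i = 2.
  Consistency check: S_2/S_1 = 7·1 = 7 ≡ 7 = α_err ✓ (single-error assumption holds).
Step 4: error magnitude e = S_0/v_2 = S_0·∏_{j≠2}(α_2 − α_j) = 2·9 = 18 ≡ 5 (mod 13).
Step 5: correct position 2: c_2 = r_2 − e = 4 − 5 ≡ 12 (mod 13). Hence c = [11, 12, 5, 9, 6].
  Check: interpolating c through the α_i gives m(x) = 8 + 8·x (degree < 2) with m(α_i) = c_i for every i, so c is indeed a codeword.


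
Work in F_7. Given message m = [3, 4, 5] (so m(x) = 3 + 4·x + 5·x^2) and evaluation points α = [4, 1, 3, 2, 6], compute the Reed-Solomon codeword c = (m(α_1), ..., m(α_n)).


c = [1, 5, 4, 3, 4]

Message polynomial: m(x) = 3 + 4·x + 5·x^2 (mod 7).
For each evaluation point α_i, compute m(α_i) mod 7:
  α_1 = 4: Horner steps 5 → 3 → 1, so m(4) = 1.
  α_2 = 1: Horner steps 5 → 2 → 5, so m(1) = 5.
  α_3 = 3: Horner steps 5 → 5 → 4, so m(3) = 4.
  α_4 = 2: Horner steps 5 → 0 → 3, so m(2) = 3.
  α_5 = 6: Horner steps 5 → 6 → 4, so m(6) = 4.
Codeword c = [1, 5, 4, 3, 4] ∈ F_7^5.


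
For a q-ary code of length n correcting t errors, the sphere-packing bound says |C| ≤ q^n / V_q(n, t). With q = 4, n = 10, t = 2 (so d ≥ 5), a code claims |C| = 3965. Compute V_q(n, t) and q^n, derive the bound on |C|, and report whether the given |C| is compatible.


V_q(n, t) = 436, q^n = 1048576, Hamming bound = 2404, |C| = 3965 > bound (violated).

Step 1: Compute V_q(n, t) = Σ_{j=0}^2 C(n, j) (q−1)^j.
  j = 0: C(10,0)·(3)^0 = 1·1 = 1.
  j = 1: C(10,1)·(3)^1 = 10·3 = 30.
  j = 2: C(10,2)·(3)^2 = 45·9 = 405.
  V_q(n, t) = 1 + 30 + 405 = 436.
Step 2: q^n = 4^10 = 1048576.
Step 3: Hamming bound ⌊q^n / V_q(n,t)⌋ = ⌊1048576/436⌋ = 2404.
Step 4: Compare |C| = 3965 to 2404: violated.
The claimed |C| lies above the Hamming bound, so no 4-ary code of length 10 with d ≥ 5 can have 3965 codewords.


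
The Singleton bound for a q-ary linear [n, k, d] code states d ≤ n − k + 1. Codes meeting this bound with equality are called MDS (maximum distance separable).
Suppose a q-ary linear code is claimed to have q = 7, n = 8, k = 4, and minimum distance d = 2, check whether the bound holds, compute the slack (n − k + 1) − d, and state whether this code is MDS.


Singleton RHS = n − k + 1 = 5, slack = 3, bound satisfied, not MDS.

Singleton bound: d ≤ n − k + 1.
Here n = 8, k = 4, so n − k + 1 = 5.
Given d = 2, check d ≤ 5: YES.
Slack = (n − k + 1) − d = 3.
The code is NOT MDS (slack = 3 > 0).
Description: the claimed parameters are [8, 4, 2]_7; such a code would be non-MDS.


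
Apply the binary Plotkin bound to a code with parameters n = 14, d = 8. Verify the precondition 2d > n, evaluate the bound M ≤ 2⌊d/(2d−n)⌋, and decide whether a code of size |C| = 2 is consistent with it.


Plotkin bound M ≤ 8; given |C| = 2 ≤ bound (satisfied).

Check applicability: 2d = 16, n = 14.
2d − n = 2 > 0, so Plotkin applies.
Compute d/(2d−n) = 8/2 ≈ 4.0000.
⌊d/(2d−n)⌋ = 4.
Plotkin bound: M ≤ 2·4 = 8.
Given |C| = 2, check: satisfied.
This |C| is below the Plotkin bound.


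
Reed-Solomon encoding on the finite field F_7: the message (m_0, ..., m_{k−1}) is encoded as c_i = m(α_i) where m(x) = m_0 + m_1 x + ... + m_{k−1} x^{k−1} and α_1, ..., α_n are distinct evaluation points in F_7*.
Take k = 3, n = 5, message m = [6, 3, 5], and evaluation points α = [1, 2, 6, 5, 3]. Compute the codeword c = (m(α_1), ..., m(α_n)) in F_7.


c = [0, 4, 1, 6, 4]

Message polynomial: m(x) = 6 + 3·x + 5·x^2 (mod 7).
For each evaluation point α_i, compute m(α_i) mod 7:
  α_1 = 1: Horner steps 5 → 1 → 0, so m(1) = 0.
  α_2 = 2: Horner steps 5 → 6 → 4, so m(2) = 4.
  α_3 = 6: Horner steps 5 → 5 → 1, so m(6) = 1.
  α_4 = 5: Horner steps 5 → 0 → 6, so m(5) = 6.
  α_5 = 3: Horner steps 5 → 4 → 4, so m(3) = 4.
Codeword c = [0, 4, 1, 6, 4] ∈ F_7^5.


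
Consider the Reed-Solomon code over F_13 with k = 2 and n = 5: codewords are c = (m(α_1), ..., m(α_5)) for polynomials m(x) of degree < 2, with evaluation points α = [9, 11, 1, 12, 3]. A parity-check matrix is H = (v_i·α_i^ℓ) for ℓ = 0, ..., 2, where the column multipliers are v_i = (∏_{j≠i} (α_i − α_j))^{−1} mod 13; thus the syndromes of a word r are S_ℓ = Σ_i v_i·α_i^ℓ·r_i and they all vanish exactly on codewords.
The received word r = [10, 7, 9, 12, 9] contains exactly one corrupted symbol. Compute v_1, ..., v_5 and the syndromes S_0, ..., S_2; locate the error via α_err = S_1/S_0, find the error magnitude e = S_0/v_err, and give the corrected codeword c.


S = (6, 5, 2), error at position 5, error magnitude e = 3, c = [10, 7, 9, 12, 6].

Step 1: column multipliers v_i = (∏_{j≠i}(α_i − α_j))^{−1} mod 13.
  i = 1 (α = 9): (9−11)(9−1)(9−12)(9−3) = (−2)·8·(−3)·6 = 288 ≡ 2, so v_1 = 2^{−1} = 7 (mod 13).
  i = 2 (α = 11): (11−9)(11−1)(11−12)(11−3) = 2·10·(−1)·8 = −160 ≡ 9, so v_2 = 9^{−1} = 3 (mod 13).
  i = 3 (α = 1): (1−9)(1−11)(1−12)(1−3) = (−8)·(−10)·(−11)·(−2) = 1760 ≡ 5, so v_3 = 5^{−1} = 8 (mod 13).
  i = 4 (α = 12): (12−9)(12−11)(12−1)(12−3) = 3·1·11·9 = 297 ≡ 11, so v_4 = 11^{−1} = 6 (mod 13).
  i = 5 (α = 3): (3−9)(3−11)(3−1)(3−12) = (−6)·(−8)·2·(−9) = −864 ≡ 7, so v_5 = 7^{−1} = 2 (mod 13).
  v = [7, 3, 8, 6, 2].
Step 2: syndromes of r = [10, 7, 9, 12, 9] (all sums mod 13).
  S_0 = Σ v_i r_i = 7·10 + 3·7 + 8·9 + 6·12 + 2·9 = 253 ≡ 6.
  S_1 = Σ v_i α_i r_i = 7·9·10 + 3·11·7 + 8·1·9 + 6·12·12 + 2·3·9 = 1851 ≡ 5.
  α_i^2 mod 13 = [3, 4, 1, 1, 9].
  S_2 = Σ v_i α_i^2 r_i = 7·3·10 + 3·4·7 + 8·1·9 + 6·1·12 + 2·9·9 = 600 ≡ 2.
  S = (6, 5, 2) ≠ 0, so r is not a codeword (an error is present).
Step 3: locate the error. For a single error e at position i, S_ℓ = v_i·e·α_i^ℓ, so α_err = S_1/S_0.
  S_0^{−1} = 6^{−1} = 11 (mod 13), so α_err = 5·11 = 55 ≡ 3 = α_5. Error position i = 5.
  Consistency check: S_2/S_1 = 2·8 = 16 ≡ 3 = α_err ✓ (single-error assumption holds).
Step 4: error magnitude e = S_0/v_5 = S_0·∏_{j≠5}(α_5 − α_j) = 6·7 = 42 ≡ 3 (mod 13).
Step 5: correct position 5: c_5 = r_5 − e = 9 − 3 ≡ 6 (mod 13). Hence c = [10, 7, 9, 12, 6].
  Check: interpolating c through the α_i gives m(x) = 4 + 5·x (degree < 2) with m(α_i) = c_i for every i, so c is indeed a codeword.


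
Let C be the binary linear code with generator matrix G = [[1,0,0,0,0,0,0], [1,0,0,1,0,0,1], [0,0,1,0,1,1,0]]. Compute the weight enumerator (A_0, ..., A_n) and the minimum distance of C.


Weight distribution: A_0 = 1, A_1 = 1, A_2 = 1, A_3 = 2, A_4 = 1, A_5 = 1, A_6 = 1. Minimum distance d = 1.

Enumerate all 2^3 = 8 messages m ∈ F_2^3.
For each, compute codeword c = mG in F_2^7, then tally its weight.
  m = 000 → c = 0000000, weight = 0.
  m = 100 → c = 1000000, weight = 1.
  m = 010 → c = 1001001, weight = 3.
  m = 110 → c = 0001001, weight = 2.
  m = 001 → c = 0010110, weight = 3.
  m = 101 → c = 1010110, weight = 4.
  m = 011 → c = 1011111, weight = 6.
  m = 111 → c = 0011111, weight = 5.
Tally weights:
  weight 0: 1 codewords.
  weight 1: 1 codewords.
  weight 2: 1 codewords.
  weight 3: 2 codewords.
  weight 4: 1 codewords.
  weight 5: 1 codewords.
  weight 6: 1 codewords.
Minimum distance d = smallest w > 0 with A_w > 0 = 1.
Sanity: Σ A_w = 8 = 2^3 = 8 ✓.


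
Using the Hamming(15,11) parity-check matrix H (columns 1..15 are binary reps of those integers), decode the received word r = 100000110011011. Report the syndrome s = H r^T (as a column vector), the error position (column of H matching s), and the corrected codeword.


s = (1, 0, 0, 0)^T, error position = 8, corrected codeword c = 100000100011011

Compute s = H r^T mod 2 one row at a time:
  s_1 = 1 + 0 + 0 + 1 + 1 + 0 + 1 + 1 = 5 ≡ 1 (mod 2).
  s_2 = 0 + 0 + 0 + 1 + 1 + 0 + 1 + 1 = 4 ≡ 0 (mod 2).
  s_3 = 0 + 0 + 0 + 1 + 0 + 1 + 1 + 1 = 4 ≡ 0 (mod 2).
  s_4 = 1 + 0 + 0 + 1 + 0 + 1 + 0 + 1 = 4 ≡ 0 (mod 2).
s = (1, 0, 0, 0)^T — this equals column 8 of H (binary 1000), so error is at position 8.
Correct: flip bit 8 of r = 100000110011011 to get c = 100000100011011.


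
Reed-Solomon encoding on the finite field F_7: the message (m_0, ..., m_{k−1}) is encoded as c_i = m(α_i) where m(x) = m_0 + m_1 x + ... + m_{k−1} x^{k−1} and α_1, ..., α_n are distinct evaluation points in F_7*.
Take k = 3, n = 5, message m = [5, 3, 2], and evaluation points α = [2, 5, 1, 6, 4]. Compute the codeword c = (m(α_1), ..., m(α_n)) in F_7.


c = [5, 0, 3, 4, 0]

Message polynomial: m(x) = 5 + 3·x + 2·x^2 (mod 7).
For each evaluation point α_i, compute m(α_i) mod 7:
  α_1 = 2: Horner steps 2 → 0 → 5, so m(2) = 5.
  α_2 = 5: Horner steps 2 → 6 → 0, so m(5) = 0.
  α_3 = 1: Horner steps 2 → 5 → 3, so m(1) = 3.
  α_4 = 6: Horner steps 2 → 1 → 4, so m(6) = 4.
  α_5 = 4: Horner steps 2 → 4 → 0, so m(4) = 0.
Codeword c = [5, 0, 3, 4, 0] ∈ F_7^5.


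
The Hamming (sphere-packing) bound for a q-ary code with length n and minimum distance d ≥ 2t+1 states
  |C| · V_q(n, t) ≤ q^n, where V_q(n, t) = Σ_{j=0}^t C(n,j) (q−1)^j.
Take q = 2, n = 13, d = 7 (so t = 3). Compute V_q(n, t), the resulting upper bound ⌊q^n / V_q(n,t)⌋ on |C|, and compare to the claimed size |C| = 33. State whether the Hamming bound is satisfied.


V_q(n, t) = 378, q^n = 8192, Hamming bound = 21, |C| = 33 > bound (violated).

Step 1: Compute V_q(n, t) = Σ_{j=0}^3 C(n, j) (q−1)^j.
  j = 0: C(13,0)·(1)^0 = 1·1 = 1.
  j = 1: C(13,1)·(1)^1 = 13·1 = 13.
  j = 2: C(13,2)·(1)^2 = 78·1 = 78.
  j = 3: C(13,3)·(1)^3 = 286·1 = 286.
  V_q(n, t) = 1 + 13 + 78 + 286 = 378.
Step 2: q^n = 2^13 = 8192.
Step 3: Hamming bound ⌊q^n / V_q(n,t)⌋ = ⌊8192/378⌋ = 21.
Step 4: Compare |C| = 33 to 21: violated.
The claimed |C| lies above the Hamming bound, so no 2-ary code of length 13 with d ≥ 7 can have 33 codewords.


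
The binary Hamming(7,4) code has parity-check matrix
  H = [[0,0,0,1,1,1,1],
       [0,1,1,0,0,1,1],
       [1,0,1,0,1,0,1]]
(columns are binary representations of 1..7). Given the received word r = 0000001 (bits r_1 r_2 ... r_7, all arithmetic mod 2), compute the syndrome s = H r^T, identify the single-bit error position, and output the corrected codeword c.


s = (1, 1, 1)^T, error position = 7, corrected codeword c = 0000000

Compute s = H r^T mod 2 one row at a time:
  s_1 = 0 + 0 + 0 + 1 = 1 ≡ 1 (mod 2).
  s_2 = 0 + 0 + 0 + 1 = 1 ≡ 1 (mod 2).
  s_3 = 0 + 0 + 0 + 1 = 1 ≡ 1 (mod 2).
s = (1, 1, 1)^T — this equals column 7 of H (binary 111), so error is at position 7.
Correct: flip bit 7 of r = 0000001 to get c = 0000000.


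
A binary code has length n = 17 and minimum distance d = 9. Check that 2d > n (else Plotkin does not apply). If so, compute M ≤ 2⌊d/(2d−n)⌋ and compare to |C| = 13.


Plotkin bound M ≤ 18; given |C| = 13 ≤ bound (satisfied).

Check applicability: 2d = 18, n = 17.
2d − n = 1 > 0, so Plotkin applies.
Compute d/(2d−n) = 9/1 ≈ 9.0000.
⌊d/(2d−n)⌋ = 9.
Plotkin bound: M ≤ 2·9 = 18.
Given |C| = 13, check: satisfied.
This |C| is below the Plotkin bound.


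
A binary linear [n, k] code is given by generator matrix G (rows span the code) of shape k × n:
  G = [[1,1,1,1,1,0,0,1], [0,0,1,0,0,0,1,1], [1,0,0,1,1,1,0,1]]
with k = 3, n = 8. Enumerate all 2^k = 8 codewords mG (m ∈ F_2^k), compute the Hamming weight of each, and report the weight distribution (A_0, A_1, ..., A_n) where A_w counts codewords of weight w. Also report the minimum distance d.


Weight distribution: A_0 = 1, A_3 = 2, A_4 = 1, A_5 = 2, A_6 = 2. Minimum distance d = 3.

Enumerate all 2^3 = 8 messages m ∈ F_2^3.
For each, compute codeword c = mG in F_2^8, then tally its weight.
  m = 000 → c = 00000000, weight = 0.
  m = 100 → c = 11111001, weight = 6.
  m = 010 → c = 00100011, weight = 3.
  m = 110 → c = 11011010, weight = 5.
  m = 001 → c = 10011101, weight = 5.
  m = 101 → c = 01100100, weight = 3.
  m = 011 → c = 10111110, weight = 6.
  m = 111 → c = 01000111, weight = 4.
Tally weights:
  weight 0: 1 codewords.
  weight 3: 2 codewords.
  weight 4: 1 codewords.
  weight 5: 2 codewords.
  weight 6: 2 codewords.
Minimum distance d = smallest w > 0 with A_w > 0 = 3.
Sanity: Σ A_w = 8 = 2^3 = 8 ✓.


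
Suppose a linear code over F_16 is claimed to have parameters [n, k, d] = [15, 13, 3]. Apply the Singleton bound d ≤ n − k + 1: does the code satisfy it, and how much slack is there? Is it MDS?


Singleton RHS = n − k + 1 = 3, slack = 0, bound satisfied, MDS.

Singleton bound: d ≤ n − k + 1.
Here n = 15, k = 13, so n − k + 1 = 3.
Given d = 3, check d ≤ 3: YES.
Slack = (n − k + 1) − d = 0.
The code is MDS (slack = 0).
Description: the claimed parameters are [15, 13, 3]_16; such a code would be MDS (meets Singleton bound).


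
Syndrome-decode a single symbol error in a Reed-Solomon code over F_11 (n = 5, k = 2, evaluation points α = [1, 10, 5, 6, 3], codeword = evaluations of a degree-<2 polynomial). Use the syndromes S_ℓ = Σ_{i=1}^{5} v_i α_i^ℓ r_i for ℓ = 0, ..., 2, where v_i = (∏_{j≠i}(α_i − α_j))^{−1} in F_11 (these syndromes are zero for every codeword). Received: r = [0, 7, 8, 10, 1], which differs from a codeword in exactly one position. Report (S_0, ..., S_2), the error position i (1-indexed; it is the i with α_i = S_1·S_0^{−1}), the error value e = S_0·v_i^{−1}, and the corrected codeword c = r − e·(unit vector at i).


S = (2, 6, 7), error at position 5, error magnitude e = 8, c = [0, 7, 8, 10, 4].

Step 1: column multipliers v_i = (∏_{j≠i}(α_i − α_j))^{−1} mod 11.
  i = 1 (α = 1): (1−10)(1−5)(1−6)(1−3) = (−9)·(−4)·(−5)·(−2) = 360 ≡ 8, so v_1 = 8^{−1} = 7 (mod 11).
  i = 2 (α = 10): (10−1)(10−5)(10−6)(10−3) = 9·5·4·7 = 1260 ≡ 6, so v_2 = 6^{−1} = 2 (mod 11).
  i = 3 (α = 5): (5−1)(5−10)(5−6)(5−3) = 4·(−5)·(−1)·2 = 40 ≡ 7, so v_3 = 7^{−1} = 8 (mod 11).
  i = 4 (α = 6): (6−1)(6−10)(6−5)(6−3) = 5·(−4)·1·3 = −60 ≡ 6, so v_4 = 6^{−1} = 2 (mod 11).
  i = 5 (α = 3): (3−1)(3−10)(3−5)(3−6) = 2·(−7)·(−2)·(−3) = −84 ≡ 4, so v_5 = 4^{−1} = 3 (mod 11).
  v = [7, 2, 8, 2, 3].
Step 2: syndromes of r = [0, 7, 8, 10, 1] (all sums mod 11).
  S_0 = Σ v_i r_i = 7·0 + 2·7 + 8·8 + 2·10 + 3·1 = 101 ≡ 2.
  S_1 = Σ v_i α_i r_i = 7·1·0 + 2·10·7 + 8·5·8 + 2·6·10 + 3·3·1 = 589 ≡ 6.
  α_i^2 mod 11 = [1, 1, 3, 3, 9].
  S_2 = Σ v_i α_i^2 r_i = 7·1·0 + 2·1·7 + 8·3·8 + 2·3·10 + 3·9·1 = 293 ≡ 7.
  S = (2, 6, 7) ≠ 0, so r is not a codeword (an error is present).
Step 3: locate the error. For a single error e at position i, S_ℓ = v_i·e·α_i^ℓ, so α_err = S_1/S_0.
  S_0^{−1} = 2^{−1} = 6 (mod 11), so α_err = 6·6 = 36 ≡ 3 = α_5. Error position i = 5.
  Consistency check: S_2/S_1 = 7·2 = 14 ≡ 3 = α_err ✓ (single-error assumption holds).
Step 4: error magnitude e = S_0/v_5 = S_0·∏_{j≠5}(α_5 − α_j) = 2·4 = 8 ≡ 8 (mod 11).
Step 5: correct position 5: c_5 = r_5 − e = 1 − 8 ≡ 4 (mod 11). Hence c = [0, 7, 8, 10, 4].
  Check: interpolating c through the α_i gives m(x) = 9 + 2·x (degree < 2) with m(α_i) = c_i for every i, so c is indeed a codeword.


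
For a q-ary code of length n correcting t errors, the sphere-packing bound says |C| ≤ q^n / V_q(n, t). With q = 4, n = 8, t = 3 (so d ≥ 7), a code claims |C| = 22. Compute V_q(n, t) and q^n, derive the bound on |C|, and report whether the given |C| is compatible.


V_q(n, t) = 1789, q^n = 65536, Hamming bound = 36, |C| = 22 ≤ bound (satisfied).

Step 1: Compute V_q(n, t) = Σ_{j=0}^3 C(n, j) (q−1)^j.
  j = 0: C(8,0)·(3)^0 = 1·1 = 1.
  j = 1: C(8,1)·(3)^1 = 8·3 = 24.
  j = 2: C(8,2)·(3)^2 = 28·9 = 252.
  j = 3: C(8,3)·(3)^3 = 56·27 = 1512.
  V_q(n, t) = 1 + 24 + 252 + 1512 = 1789.
Step 2: q^n = 4^8 = 65536.
Step 3: Hamming bound ⌊q^n / V_q(n,t)⌋ = ⌊65536/1789⌋ = 36.
Step 4: Compare |C| = 22 to 36: satisfied.
The claimed |C| lies below the Hamming bound.


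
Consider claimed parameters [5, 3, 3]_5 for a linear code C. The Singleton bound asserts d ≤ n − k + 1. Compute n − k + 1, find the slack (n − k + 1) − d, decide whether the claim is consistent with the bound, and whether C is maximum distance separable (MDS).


Singleton RHS = n − k + 1 = 3, slack = 0, bound satisfied, MDS.

Singleton bound: d ≤ n − k + 1.
Here n = 5, k = 3, so n − k + 1 = 3.
Given d = 3, check d ≤ 3: YES.
Slack = (n − k + 1) − d = 0.
The code is MDS (slack = 0).
Description: the claimed parameters are [5, 3, 3]_5; such a code would be MDS (meets Singleton bound).


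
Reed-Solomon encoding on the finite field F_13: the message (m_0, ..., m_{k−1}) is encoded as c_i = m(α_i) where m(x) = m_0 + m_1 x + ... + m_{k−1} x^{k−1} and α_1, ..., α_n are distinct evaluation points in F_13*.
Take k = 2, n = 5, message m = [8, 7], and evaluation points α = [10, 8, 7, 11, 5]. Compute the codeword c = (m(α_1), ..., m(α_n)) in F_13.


c = [0, 12, 5, 7, 4]

Message polynomial: m(x) = 8 + 7·x (mod 13).
For each evaluation point α_i, compute m(α_i) mod 13:
  α_1 = 10: Horner steps 7 → 0, so m(10) = 0.
  α_2 = 8: Horner steps 7 → 12, so m(8) = 12.
  α_3 = 7: Horner steps 7 → 5, so m(7) = 5.
  α_4 = 11: Horner steps 7 → 7, so m(11) = 7.
  α_5 = 5: Horner steps 7 → 4, so m(5) = 4.
Codeword c = [0, 12, 5, 7, 4] ∈ F_13^5.


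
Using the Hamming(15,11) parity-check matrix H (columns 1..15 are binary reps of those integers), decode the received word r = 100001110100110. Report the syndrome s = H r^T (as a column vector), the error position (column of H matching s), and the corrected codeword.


s = (0, 0, 0, 1)^T, error position = 1, corrected codeword c = 000001110100110

Compute s = H r^T mod 2 one row at a time:
  s_1 = 1 + 0 + 1 + 0 + 0 + 1 + 1 + 0 = 4 ≡ 0 (mod 2).
  s_2 = 0 + 0 + 1 + 1 + 0 + 1 + 1 + 0 = 4 ≡ 0 (mod 2).
  s_3 = 0 + 0 + 1 + 1 + 1 + 0 + 1 + 0 = 4 ≡ 0 (mod 2).
  s_4 = 1 + 0 + 0 + 1 + 0 + 0 + 1 + 0 = 3 ≡ 1 (mod 2).
s = (0, 0, 0, 1)^T — this equals column 1 of H (binary 0001), so error is at position 1.
Correct: flip bit 1 of r = 100001110100110 to get c = 000001110100110.


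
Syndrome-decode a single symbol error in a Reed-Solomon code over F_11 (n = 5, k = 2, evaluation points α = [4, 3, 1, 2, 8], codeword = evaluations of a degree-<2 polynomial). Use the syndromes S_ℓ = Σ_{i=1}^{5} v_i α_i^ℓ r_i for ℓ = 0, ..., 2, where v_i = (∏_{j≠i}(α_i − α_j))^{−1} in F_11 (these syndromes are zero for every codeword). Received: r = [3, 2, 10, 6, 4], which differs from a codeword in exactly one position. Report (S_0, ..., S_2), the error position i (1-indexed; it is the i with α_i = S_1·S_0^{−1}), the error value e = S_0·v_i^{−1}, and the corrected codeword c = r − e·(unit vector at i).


S = (3, 1, 4), error at position 1, error magnitude e = 5, c = [9, 2, 10, 6, 4].

Step 1: column multipliers v_i = (∏_{j≠i}(α_i − α_j))^{−1} mod 11.
  i = 1 (α = 4): (4−3)(4−1)(4−2)(4−8) = 1·3·2·(−4) = −24 ≡ 9, so v_1 = 9^{−1} = 5 (mod 11).
  i = 2 (α = 3): (3−4)(3−1)(3−2)(3−8) = (−1)·2·1·(−5) = 10 ≡ 10, so v_2 = 10^{−1} = 10 (mod 11).
  i = 3 (α = 1): (1−4)(1−3)(1−2)(1−8) = (−3)·(−2)·(−1)·(−7) = 42 ≡ 9, so v_3 = 9^{−1} = 5 (mod 11).
  i = 4 (α = 2): (2−4)(2−3)(2−1)(2−8) = (−2)·(−1)·1·(−6) = −12 ≡ 10, so v_4 = 10^{−1} = 10 (mod 11).
  i = 5 (α = 8): (8−4)(8−3)(8−1)(8−2) = 4·5·7·6 = 840 ≡ 4, so v_5 = 4^{−1} = 3 (mod 11).
  v = [5, 10, 5, 10, 3].
Step 2: syndromes of r = [3, 2, 10, 6, 4] (all sums mod 11).
  S_0 = Σ v_i r_i = 5·3 + 10·2 + 5·10 + 10·6 + 3·4 = 157 ≡ 3.
  S_1 = Σ v_i α_i r_i = 5·4·3 + 10·3·2 + 5·1·10 + 10·2·6 + 3·8·4 = 386 ≡ 1.
  α_i^2 mod 11 = [5, 9, 1, 4, 9].
  S_2 = Σ v_i α_i^2 r_i = 5·5·3 + 10·9·2 + 5·1·10 + 10·4·6 + 3·9·4 = 653 ≡ 4.
  S = (3, 1, 4) ≠ 0, so r is not a codeword (an error is present).
Step 3: locate the error. For a single error e at position i, S_ℓ = v_i·e·α_i^ℓ, so α_err = S_1/S_0.
  S_0^{−1} = 3^{−1} = 4 (mod 11), so α_err = 1·4 = 4 ≡ 4 = α_1. Error position i = 1.
  Consistency check: S_2/S_1 = 4·1 = 4 ≡ 4 = α_err ✓ (single-error assumption holds).
Step 4: error magnitude e = S_0/v_1 = S_0·∏_{j≠1}(α_1 − α_j) = 3·9 = 27 ≡ 5 (mod 11).
Step 5: correct position 1: c_1 = r_1 − e = 3 − 5 ≡ 9 (mod 11). Hence c = [9, 2, 10, 6, 4].
  Check: interpolating c through the α_i gives m(x) = 3 + 7·x (degree < 2) with m(α_i) = c_i for every i, so c is indeed a codeword.


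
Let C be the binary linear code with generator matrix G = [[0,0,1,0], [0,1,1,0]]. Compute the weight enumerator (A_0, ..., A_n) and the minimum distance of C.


Weight distribution: A_0 = 1, A_1 = 2, A_2 = 1. Minimum distance d = 1.

Enumerate all 2^2 = 4 messages m ∈ F_2^2.
For each, compute codeword c = mG in F_2^4, then tally its weight.
  m = 00 → c = 0000, weight = 0.
  m = 10 → c = 0010, weight = 1.
  m = 01 → c = 0110, weight = 2.
  m = 11 → c = 0100, weight = 1.
Tally weights:
  weight 0: 1 codewords.
  weight 1: 2 codewords.
  weight 2: 1 codewords.
Minimum distance d = smallest w > 0 with A_w > 0 = 1.
Sanity: Σ A_w = 4 = 2^2 = 4 ✓.


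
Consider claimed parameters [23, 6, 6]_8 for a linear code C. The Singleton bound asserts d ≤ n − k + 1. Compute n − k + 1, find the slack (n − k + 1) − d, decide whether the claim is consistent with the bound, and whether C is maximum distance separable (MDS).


Singleton RHS = n − k + 1 = 18, slack = 12, bound satisfied, not MDS.

Singleton bound: d ≤ n − k + 1.
Here n = 23, k = 6, so n − k + 1 = 18.
Given d = 6, check d ≤ 18: YES.
Slack = (n − k + 1) − d = 12.
The code is NOT MDS (slack = 12 > 0).
Description: the claimed parameters are [23, 6, 6]_8; such a code would be non-MDS.


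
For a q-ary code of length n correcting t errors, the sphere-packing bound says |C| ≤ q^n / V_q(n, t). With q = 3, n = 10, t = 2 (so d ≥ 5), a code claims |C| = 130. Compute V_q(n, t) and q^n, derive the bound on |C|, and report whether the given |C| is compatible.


V_q(n, t) = 201, q^n = 59049, Hamming bound = 293, |C| = 130 ≤ bound (satisfied).

Step 1: Compute V_q(n, t) = Σ_{j=0}^2 C(n, j) (q−1)^j.
  j = 0: C(10,0)·(2)^0 = 1·1 = 1.
  j = 1: C(10,1)·(2)^1 = 10·2 = 20.
  j = 2: C(10,2)·(2)^2 = 45·4 = 180.
  V_q(n, t) = 1 + 20 + 180 = 201.
Step 2: q^n = 3^10 = 59049.
Step 3: Hamming bound ⌊q^n / V_q(n,t)⌋ = ⌊59049/201⌋ = 293.
Step 4: Compare |C| = 130 to 293: satisfied.
The claimed |C| lies below the Hamming bound.


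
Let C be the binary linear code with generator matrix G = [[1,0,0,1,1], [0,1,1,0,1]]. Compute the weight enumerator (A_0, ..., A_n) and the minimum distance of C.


Weight distribution: A_0 = 1, A_3 = 2, A_4 = 1. Minimum distance d = 3.

Enumerate all 2^2 = 4 messages m ∈ F_2^2.
For each, compute codeword c = mG in F_2^5, then tally its weight.
  m = 00 → c = 00000, weight = 0.
  m = 10 → c = 10011, weight = 3.
  m = 01 → c = 01101, weight = 3.
  m = 11 → c = 11110, weight = 4.
Tally weights:
  weight 0: 1 codewords.
  weight 3: 2 codewords.
  weight 4: 1 codewords.
Minimum distance d = smallest w > 0 with A_w > 0 = 3.
Sanity: Σ A_w = 4 = 2^2 = 4 ✓.


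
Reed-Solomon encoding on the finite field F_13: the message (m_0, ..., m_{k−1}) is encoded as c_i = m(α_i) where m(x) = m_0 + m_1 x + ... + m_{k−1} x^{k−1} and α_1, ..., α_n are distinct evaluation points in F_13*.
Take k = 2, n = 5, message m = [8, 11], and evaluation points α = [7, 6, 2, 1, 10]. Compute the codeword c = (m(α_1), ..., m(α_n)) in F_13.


c = [7, 9, 4, 6, 1]

Message polynomial: m(x) = 8 + 11·x (mod 13).
For each evaluation point α_i, compute m(α_i) mod 13:
  α_1 = 7: Horner steps 11 → 7, so m(7) = 7.
  α_2 = 6: Horner steps 11 → 9, so m(6) = 9.
  α_3 = 2: Horner steps 11 → 4, so m(2) = 4.
  α_4 = 1: Horner steps 11 → 6, so m(1) = 6.
  α_5 = 10: Horner steps 11 → 1, so m(10) = 1.
Codeword c = [7, 9, 4, 6, 1] ∈ F_13^5.


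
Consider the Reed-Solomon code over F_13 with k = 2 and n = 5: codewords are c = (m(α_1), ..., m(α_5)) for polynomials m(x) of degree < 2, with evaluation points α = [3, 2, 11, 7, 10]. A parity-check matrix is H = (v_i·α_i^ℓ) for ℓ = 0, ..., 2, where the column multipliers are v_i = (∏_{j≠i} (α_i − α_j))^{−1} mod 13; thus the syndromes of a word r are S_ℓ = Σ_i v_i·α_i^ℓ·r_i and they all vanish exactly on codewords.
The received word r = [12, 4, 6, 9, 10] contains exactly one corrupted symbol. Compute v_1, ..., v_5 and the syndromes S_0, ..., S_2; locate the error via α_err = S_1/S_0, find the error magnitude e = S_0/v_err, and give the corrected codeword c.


S = (3, 6, 12), error at position 2, error magnitude e = 1, c = [12, 3, 6, 9, 10].

Step 1: column multipliers v_i = (∏_{j≠i}(α_i − α_j))^{−1} mod 13.
  i = 1 (α = 3): (3−2)(3−11)(3−7)(3−10) = 1·(−8)·(−4)·(−7) = −224 ≡ 10, so v_1 = 10^{−1} = 4 (mod 13).
  i = 2 (α = 2): (2−3)(2−11)(2−7)(2−10) = (−1)·(−9)·(−5)·(−8) = 360 ≡ 9, so v_2 = 9^{−1} = 3 (mod 13).
  i = 3 (α = 11): (11−3)(11−2)(11−7)(11−10) = 8·9·4·1 = 288 ≡ 2, so v_3 = 2^{−1} = 7 (mod 13).
  i = 4 (α = 7): (7−3)(7−2)(7−11)(7−10) = 4·5·(−4)·(−3) = 240 ≡ 6, so v_4 = 6^{−1} = 11 (mod 13).
  i = 5 (α = 10): (10−3)(10−2)(10−11)(10−7) = 7·8·(−1)·3 = −168 ≡ 1, so v_5 = 1^{−1} = 1 (mod 13).
  v = [4, 3, 7, 11, 1].
Step 2: syndromes of r = [12, 4, 6, 9, 10] (all sums mod 13).
  S_0 = Σ v_i r_i = 4·12 + 3·4 + 7·6 + 11·9 + 1·10 = 211 ≡ 3.
  S_1 = Σ v_i α_i r_i = 4·3·12 + 3·2·4 + 7·11·6 + 11·7·9 + 1·10·10 = 1423 ≡ 6.
  α_i^2 mod 13 = [9, 4, 4, 10, 9].
  S_2 = Σ v_i α_i^2 r_i = 4·9·12 + 3·4·4 + 7·4·6 + 11·10·9 + 1·9·10 = 1728 ≡ 12.
  S = (3, 6, 12) ≠ 0, so r is not a codeword (an error is present).
Step 3: locate the error. For a single error e at position i, S_ℓ = v_i·e·α_i^ℓ, so α_err = S_1/S_0.
  S_0^{−1} = 3^{−1} = 9 (mod 13), so α_err = 6·9 = 54 ≡ 2 = α_2. Error position i = 2.
  Consistency check: S_2/S_1 = 12·11 = 132 ≡ 2 = α_err ✓ (single-error assumption holds).
Step 4: error magnitude e = S_0/v_2 = S_0·∏_{j≠2}(α_2 − α_j) = 3·9 = 27 ≡ 1 (mod 13).
Step 5: correct position 2: c_2 = r_2 − e = 4 − 1 ≡ 3 (mod 13). Hence c = [12, 3, 6, 9, 10].
  Check: interpolating c through the α_i gives m(x) = 11 + 9·x (degree < 2) with m(α_i) = c_i for every i, so c is indeed a codeword.


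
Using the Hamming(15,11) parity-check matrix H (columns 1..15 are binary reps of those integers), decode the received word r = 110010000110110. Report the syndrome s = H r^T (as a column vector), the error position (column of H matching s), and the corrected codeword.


s = (0, 1, 0, 0)^T, error position = 4, corrected codeword c = 110110000110110

Compute s = H r^T mod 2 one row at a time:
  s_1 = 0 + 0 + 1 + 1 + 0 + 1 + 1 + 0 = 4 ≡ 0 (mod 2).
  s_2 = 0 + 1 + 0 + 0 + 0 + 1 + 1 + 0 = 3 ≡ 1 (mod 2).
  s_3 = 1 + 0 + 0 + 0 + 1 + 1 + 1 + 0 = 4 ≡ 0 (mod 2).
  s_4 = 1 + 0 + 1 + 0 + 0 + 1 + 1 + 0 = 4 ≡ 0 (mod 2).
s = (0, 1, 0, 0)^T — this equals column 4 of H (binary 0100), so error is at position 4.
Correct: flip bit 4 of r = 110010000110110 to get c = 110110000110110.
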